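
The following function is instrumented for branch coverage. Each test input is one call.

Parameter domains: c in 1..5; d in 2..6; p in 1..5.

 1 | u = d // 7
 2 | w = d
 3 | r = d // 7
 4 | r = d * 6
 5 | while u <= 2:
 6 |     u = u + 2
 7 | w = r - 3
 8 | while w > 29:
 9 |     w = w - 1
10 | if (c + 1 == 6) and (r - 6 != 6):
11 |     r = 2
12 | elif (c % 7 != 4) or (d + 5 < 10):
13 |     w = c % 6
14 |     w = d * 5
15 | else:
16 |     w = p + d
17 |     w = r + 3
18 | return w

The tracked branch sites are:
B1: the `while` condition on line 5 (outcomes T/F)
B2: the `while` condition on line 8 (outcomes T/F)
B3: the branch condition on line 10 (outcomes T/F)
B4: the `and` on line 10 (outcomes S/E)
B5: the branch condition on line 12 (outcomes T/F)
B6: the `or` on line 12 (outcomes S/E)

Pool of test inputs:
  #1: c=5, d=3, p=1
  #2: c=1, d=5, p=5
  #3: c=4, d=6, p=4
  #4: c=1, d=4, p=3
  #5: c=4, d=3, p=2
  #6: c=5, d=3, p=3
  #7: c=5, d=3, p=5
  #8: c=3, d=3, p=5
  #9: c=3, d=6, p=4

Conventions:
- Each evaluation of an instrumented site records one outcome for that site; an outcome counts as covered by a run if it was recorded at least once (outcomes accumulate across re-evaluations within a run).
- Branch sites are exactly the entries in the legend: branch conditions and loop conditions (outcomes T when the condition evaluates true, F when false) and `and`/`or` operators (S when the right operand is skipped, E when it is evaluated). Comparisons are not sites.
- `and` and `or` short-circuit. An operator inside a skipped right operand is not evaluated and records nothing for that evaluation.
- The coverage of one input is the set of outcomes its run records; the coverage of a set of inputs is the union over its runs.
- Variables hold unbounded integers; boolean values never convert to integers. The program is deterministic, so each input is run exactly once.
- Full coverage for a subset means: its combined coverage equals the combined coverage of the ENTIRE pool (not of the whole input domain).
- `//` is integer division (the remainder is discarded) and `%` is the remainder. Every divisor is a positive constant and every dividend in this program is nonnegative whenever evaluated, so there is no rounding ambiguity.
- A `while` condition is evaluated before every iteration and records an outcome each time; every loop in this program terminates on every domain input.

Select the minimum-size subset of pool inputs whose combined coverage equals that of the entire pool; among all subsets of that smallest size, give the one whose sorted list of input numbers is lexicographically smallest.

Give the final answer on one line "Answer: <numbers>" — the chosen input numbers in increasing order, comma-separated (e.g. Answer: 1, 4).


#1 (c=5, d=3, p=1) -> covered: B1=T, B1=F, B2=F, B3=T, B4=E
#2 (c=1, d=5, p=5) -> covered: B1=T, B1=F, B2=F, B3=F, B4=S, B5=T, B6=S
#3 (c=4, d=6, p=4) -> covered: B1=T, B1=F, B2=T, B2=F, B3=F, B4=S, B5=F, B6=E
#4 (c=1, d=4, p=3) -> covered: B1=T, B1=F, B2=F, B3=F, B4=S, B5=T, B6=S
#5 (c=4, d=3, p=2) -> covered: B1=T, B1=F, B2=F, B3=F, B4=S, B5=T, B6=E
#6 (c=5, d=3, p=3) -> covered: B1=T, B1=F, B2=F, B3=T, B4=E
#7 (c=5, d=3, p=5) -> covered: B1=T, B1=F, B2=F, B3=T, B4=E
#8 (c=3, d=3, p=5) -> covered: B1=T, B1=F, B2=F, B3=F, B4=S, B5=T, B6=S
#9 (c=3, d=6, p=4) -> covered: B1=T, B1=F, B2=T, B2=F, B3=F, B4=S, B5=T, B6=S
together the pool reaches 12 outcomes: B1=T, B1=F, B2=T, B2=F, B3=T, B3=F, B4=S, B4=E, B5=T, B5=F, B6=S, B6=E
no size-1 subset reaches all 12 outcomes (best union: 8/12)
no size-2 subset reaches all 12 outcomes (best union: 10/12)
the canonical winner is {1, 2, 3}: size 3, full 12-outcome coverage, earliest index list among size-3 covers
Answer: 1, 2, 3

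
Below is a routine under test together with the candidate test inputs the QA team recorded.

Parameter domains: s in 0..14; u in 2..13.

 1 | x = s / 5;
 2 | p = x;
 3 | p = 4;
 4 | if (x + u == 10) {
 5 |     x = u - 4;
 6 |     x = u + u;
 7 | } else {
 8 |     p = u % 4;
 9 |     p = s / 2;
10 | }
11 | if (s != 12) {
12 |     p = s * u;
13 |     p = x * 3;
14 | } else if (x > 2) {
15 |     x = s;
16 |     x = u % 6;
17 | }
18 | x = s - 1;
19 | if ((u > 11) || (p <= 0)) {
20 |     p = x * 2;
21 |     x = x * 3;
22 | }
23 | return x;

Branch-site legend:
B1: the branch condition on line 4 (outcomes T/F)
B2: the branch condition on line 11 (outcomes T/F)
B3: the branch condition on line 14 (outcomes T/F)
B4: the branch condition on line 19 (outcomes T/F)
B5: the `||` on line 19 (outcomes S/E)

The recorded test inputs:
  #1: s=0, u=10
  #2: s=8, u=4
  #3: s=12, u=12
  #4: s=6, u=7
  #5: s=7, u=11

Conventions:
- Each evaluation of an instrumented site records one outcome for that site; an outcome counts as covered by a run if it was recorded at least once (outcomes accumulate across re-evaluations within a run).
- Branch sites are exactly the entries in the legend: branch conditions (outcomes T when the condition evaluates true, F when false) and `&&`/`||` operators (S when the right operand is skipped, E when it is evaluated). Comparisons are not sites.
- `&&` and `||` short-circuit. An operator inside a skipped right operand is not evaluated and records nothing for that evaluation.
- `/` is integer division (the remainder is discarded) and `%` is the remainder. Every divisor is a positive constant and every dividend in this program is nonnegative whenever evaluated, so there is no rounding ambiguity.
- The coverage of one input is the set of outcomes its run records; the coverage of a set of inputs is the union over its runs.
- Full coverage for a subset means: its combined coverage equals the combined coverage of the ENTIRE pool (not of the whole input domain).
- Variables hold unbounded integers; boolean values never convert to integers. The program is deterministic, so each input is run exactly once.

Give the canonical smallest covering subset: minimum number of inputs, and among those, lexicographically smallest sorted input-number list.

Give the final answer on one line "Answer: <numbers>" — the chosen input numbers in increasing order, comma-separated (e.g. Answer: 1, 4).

test 1 (s=0, u=10) fires B1->T, B2->T, B5->E, B4->F; hits B1=T, B2=T, B4=F, B5=E
test 2 (s=8, u=4) fires B1->F, B2->T, B5->E, B4->F; hits B1=F, B2=T, B4=F, B5=E
test 3 (s=12, u=12) fires B1->F, B2->F, B3->F, B5->S, B4->T; hits B1=F, B2=F, B3=F, B4=T, B5=S
test 4 (s=6, u=7) fires B1->F, B2->T, B5->E, B4->F; hits B1=F, B2=T, B4=F, B5=E
test 5 (s=7, u=11) fires B1->F, B2->T, B5->E, B4->F; hits B1=F, B2=T, B4=F, B5=E
together the pool reaches 9 outcomes: B1=T, B1=F, B2=T, B2=F, B3=F, B4=T, B4=F, B5=S, B5=E
size 1 is not enough: best union over all size-1 subsets is 5/9
at size 2, {1, 3} reaches all 9 outcomes; every lexicographically earlier size-2 subset fails

Answer: 1, 3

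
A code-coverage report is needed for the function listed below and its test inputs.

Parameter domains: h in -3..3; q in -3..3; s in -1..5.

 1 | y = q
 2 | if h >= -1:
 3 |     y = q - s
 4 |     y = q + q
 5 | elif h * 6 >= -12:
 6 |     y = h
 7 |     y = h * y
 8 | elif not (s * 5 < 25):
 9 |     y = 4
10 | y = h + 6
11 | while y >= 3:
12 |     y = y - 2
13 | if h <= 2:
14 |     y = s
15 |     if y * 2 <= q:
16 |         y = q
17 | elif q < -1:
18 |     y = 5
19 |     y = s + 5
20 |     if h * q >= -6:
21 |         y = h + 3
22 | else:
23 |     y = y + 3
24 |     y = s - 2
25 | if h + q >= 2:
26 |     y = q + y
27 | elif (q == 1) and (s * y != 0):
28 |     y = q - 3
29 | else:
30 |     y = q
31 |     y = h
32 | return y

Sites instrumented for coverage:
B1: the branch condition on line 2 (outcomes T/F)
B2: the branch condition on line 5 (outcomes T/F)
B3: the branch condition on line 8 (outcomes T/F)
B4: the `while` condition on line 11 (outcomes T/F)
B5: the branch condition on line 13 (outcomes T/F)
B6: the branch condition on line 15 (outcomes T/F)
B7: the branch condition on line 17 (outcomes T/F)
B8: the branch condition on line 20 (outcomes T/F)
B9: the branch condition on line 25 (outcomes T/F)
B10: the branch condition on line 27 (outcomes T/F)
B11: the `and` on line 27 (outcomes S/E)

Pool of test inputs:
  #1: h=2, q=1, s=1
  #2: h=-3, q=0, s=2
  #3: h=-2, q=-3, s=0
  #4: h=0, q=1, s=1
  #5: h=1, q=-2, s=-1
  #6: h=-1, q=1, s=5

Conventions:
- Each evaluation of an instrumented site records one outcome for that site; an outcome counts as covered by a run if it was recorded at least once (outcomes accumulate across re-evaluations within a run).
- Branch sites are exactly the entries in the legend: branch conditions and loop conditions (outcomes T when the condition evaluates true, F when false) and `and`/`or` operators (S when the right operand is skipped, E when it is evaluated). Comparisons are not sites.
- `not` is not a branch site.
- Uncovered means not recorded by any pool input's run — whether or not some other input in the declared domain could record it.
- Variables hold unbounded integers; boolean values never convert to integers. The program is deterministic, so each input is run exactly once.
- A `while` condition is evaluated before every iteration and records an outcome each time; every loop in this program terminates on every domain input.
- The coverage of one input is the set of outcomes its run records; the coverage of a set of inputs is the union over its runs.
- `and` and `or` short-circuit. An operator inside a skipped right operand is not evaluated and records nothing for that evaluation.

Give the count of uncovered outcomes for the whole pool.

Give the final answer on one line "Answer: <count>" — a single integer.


run #1 (h=2, q=1, s=1) runs B1->T, B4->T, B4->T, B4->T, B4->F, B5->T, B6->F, B9->T; records B1=T, B4=T, B4=F, B5=T, B6=F, B9=T
run #2 (h=-3, q=0, s=2) runs B1->F, B2->F, B3->F, B4->T, B4->F, B5->T, B6->F, B9->F, B11->S, B10->F; records B1=F, B2=F, B3=F, B4=T, B4=F, B5=T, B6=F, B9=F, B10=F, B11=S
run #3 (h=-2, q=-3, s=0) runs B1->F, B2->T, B4->T, B4->F, B5->T, B6->F, B9->F, B11->S, B10->F; records B1=F, B2=T, B4=T, B4=F, B5=T, B6=F, B9=F, B10=F, B11=S
run #4 (h=0, q=1, s=1) runs B1->T, B4->T, B4->T, B4->F, B5->T, B6->F, B9->F, B11->E, B10->T; records B1=T, B4=T, B4=F, B5=T, B6=F, B9=F, B10=T, B11=E
run #5 (h=1, q=-2, s=-1) runs B1->T, B4->T, B4->T, B4->T, B4->F, B5->T, B6->T, B9->F, B11->S, B10->F; records B1=T, B4=T, B4=F, B5=T, B6=T, B9=F, B10=F, B11=S
run #6 (h=-1, q=1, s=5) runs B1->T, B4->T, B4->T, B4->F, B5->T, B6->F, B9->F, B11->E, B10->T; records B1=T, B4=T, B4=F, B5=T, B6=F, B9=F, B10=T, B11=E
union over the pool: B1=T, B1=F, B2=T, B2=F, B3=F, B4=T, B4=F, B5=T, B6=T, B6=F, B9=T, B9=F, B10=T, B10=F, B11=S, B11=E
uncovered (6 of 22): B3=T, B5=F, B7=T, B7=F, B8=T, B8=F
Answer: 6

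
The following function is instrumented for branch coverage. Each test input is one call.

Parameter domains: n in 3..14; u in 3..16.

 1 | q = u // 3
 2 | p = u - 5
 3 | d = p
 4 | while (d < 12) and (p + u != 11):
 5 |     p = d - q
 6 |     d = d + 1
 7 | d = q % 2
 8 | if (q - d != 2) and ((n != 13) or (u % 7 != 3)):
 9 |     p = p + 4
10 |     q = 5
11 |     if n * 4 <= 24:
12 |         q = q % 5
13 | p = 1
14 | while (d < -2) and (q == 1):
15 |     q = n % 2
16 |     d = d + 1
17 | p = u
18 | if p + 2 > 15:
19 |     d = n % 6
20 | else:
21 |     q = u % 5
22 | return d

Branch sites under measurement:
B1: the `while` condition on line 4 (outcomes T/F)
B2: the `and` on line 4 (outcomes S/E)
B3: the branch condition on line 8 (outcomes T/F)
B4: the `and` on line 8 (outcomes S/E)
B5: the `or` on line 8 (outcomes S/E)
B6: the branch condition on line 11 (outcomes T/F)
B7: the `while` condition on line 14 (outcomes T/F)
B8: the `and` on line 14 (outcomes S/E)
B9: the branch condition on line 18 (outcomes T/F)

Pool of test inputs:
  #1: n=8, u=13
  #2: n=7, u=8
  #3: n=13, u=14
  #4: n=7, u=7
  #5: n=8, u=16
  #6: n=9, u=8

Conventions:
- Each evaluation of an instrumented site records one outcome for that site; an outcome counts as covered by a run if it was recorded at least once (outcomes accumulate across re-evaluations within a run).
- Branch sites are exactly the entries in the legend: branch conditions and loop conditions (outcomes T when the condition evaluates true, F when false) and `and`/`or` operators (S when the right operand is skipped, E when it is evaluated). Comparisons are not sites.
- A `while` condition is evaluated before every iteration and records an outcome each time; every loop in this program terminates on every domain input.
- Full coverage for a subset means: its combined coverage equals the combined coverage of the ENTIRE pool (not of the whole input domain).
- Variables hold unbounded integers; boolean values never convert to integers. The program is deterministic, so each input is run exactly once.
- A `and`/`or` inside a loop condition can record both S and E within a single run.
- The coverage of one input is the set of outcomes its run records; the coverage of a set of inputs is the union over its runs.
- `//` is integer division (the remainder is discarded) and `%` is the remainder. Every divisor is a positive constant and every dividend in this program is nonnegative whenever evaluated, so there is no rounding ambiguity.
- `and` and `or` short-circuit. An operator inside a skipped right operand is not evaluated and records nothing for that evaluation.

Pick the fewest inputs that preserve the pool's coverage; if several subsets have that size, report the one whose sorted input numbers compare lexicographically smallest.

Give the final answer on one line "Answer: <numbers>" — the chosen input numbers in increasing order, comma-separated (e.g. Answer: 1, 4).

#1 (n=8, u=13) -> B2->E, B1->T, B2->E, B1->T, B2->E, B1->T, B2->E, B1->T, B2->S, B1->F, B4->E, B5->S, B3->T, B6->F, ...; covered: B1=T, B1=F, B2=S, B2=E, B3=T, B4=E, B5=S, B6=F, B7=F, B8=S, B9=F
#2 (n=7, u=8) -> B2->E, B1->F, B4->S, B3->F, B8->S, B7->F, B9->F; covered: B1=F, B2=E, B3=F, B4=S, B7=F, B8=S, B9=F
#3 (n=13, u=14) -> B2->E, B1->T, B2->E, B1->T, B2->E, B1->T, B2->S, B1->F, B4->E, B5->E, B3->T, B6->F, B8->S, B7->F, ...; covered: B1=T, B1=F, B2=S, B2=E, B3=T, B4=E, B5=E, B6=F, B7=F, B8=S, B9=T
#4 (n=7, u=7) -> B2->E, B1->T, B2->E, B1->T, B2->E, B1->T, B2->E, B1->T, B2->E, B1->T, B2->E, B1->F, B4->S, B3->F, ...; covered: B1=T, B1=F, B2=E, B3=F, B4=S, B7=F, B8=S, B9=F
#5 (n=8, u=16) -> B2->E, B1->T, B2->S, B1->F, B4->E, B5->S, B3->T, B6->F, B8->S, B7->F, B9->T; covered: B1=T, B1=F, B2=S, B2=E, B3=T, B4=E, B5=S, B6=F, B7=F, B8=S, B9=T
#6 (n=9, u=8) -> B2->E, B1->F, B4->S, B3->F, B8->S, B7->F, B9->F; covered: B1=F, B2=E, B3=F, B4=S, B7=F, B8=S, B9=F
together the pool reaches 15 outcomes: B1=T, B1=F, B2=S, B2=E, B3=T, B3=F, B4=S, B4=E, B5=S, B5=E, B6=F, B7=F, B8=S, B9=T, B9=F
size 1 is not enough: best union over all size-1 subsets is 11/15
size 2 is not enough: best union over all size-2 subsets is 14/15
size 3: inputs {1, 2, 3} cover all 15 outcomes, and no lexicographically smaller subset of this size does

Answer: 1, 2, 3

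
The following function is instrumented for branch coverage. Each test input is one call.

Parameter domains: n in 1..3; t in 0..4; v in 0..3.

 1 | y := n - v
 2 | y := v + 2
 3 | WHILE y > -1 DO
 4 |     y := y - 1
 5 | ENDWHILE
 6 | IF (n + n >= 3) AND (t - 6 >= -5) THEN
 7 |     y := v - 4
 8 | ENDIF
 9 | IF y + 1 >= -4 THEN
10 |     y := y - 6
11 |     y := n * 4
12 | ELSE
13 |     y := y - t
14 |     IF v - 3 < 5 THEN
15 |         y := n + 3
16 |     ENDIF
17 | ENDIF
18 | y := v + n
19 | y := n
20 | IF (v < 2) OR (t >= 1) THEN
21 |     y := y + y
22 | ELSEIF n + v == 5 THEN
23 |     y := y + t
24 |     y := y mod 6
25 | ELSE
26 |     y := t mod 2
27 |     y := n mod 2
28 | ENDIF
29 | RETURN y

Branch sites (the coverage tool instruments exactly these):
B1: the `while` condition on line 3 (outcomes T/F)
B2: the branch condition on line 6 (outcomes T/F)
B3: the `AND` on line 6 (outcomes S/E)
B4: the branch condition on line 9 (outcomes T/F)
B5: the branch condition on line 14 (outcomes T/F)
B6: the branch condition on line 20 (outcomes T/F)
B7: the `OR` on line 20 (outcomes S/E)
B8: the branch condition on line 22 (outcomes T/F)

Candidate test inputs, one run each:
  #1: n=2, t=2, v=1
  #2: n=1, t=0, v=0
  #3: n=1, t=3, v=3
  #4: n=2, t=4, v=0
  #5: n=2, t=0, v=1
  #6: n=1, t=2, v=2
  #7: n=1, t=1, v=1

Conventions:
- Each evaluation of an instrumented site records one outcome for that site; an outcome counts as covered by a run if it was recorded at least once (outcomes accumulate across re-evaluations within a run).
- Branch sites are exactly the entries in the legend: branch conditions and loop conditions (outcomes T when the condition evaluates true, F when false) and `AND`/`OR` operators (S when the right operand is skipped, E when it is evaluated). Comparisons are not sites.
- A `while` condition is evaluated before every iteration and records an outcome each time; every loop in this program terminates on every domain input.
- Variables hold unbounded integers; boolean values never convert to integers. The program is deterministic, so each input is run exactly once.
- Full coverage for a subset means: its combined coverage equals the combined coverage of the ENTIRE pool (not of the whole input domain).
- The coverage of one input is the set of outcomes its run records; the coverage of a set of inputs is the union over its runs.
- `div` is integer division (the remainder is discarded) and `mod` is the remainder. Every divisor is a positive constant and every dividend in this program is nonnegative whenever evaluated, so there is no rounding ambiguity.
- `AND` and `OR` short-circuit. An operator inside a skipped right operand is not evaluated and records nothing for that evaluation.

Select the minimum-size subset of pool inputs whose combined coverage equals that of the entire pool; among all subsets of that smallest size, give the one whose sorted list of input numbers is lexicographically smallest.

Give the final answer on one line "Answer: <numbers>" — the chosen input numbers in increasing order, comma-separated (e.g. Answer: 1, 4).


run #1 (n=2, t=2, v=1) runs B1->T, B1->T, B1->T, B1->T, B1->F, B3->E, B2->T, B4->T, B7->S, B6->T; records B1=T, B1=F, B2=T, B3=E, B4=T, B6=T, B7=S
run #2 (n=1, t=0, v=0) runs B1->T, B1->T, B1->T, B1->F, B3->S, B2->F, B4->T, B7->S, B6->T; records B1=T, B1=F, B2=F, B3=S, B4=T, B6=T, B7=S
run #3 (n=1, t=3, v=3) runs B1->T, B1->T, B1->T, B1->T, B1->T, B1->T, B1->F, B3->S, B2->F, B4->T, B7->E, B6->T; records B1=T, B1=F, B2=F, B3=S, B4=T, B6=T, B7=E
run #4 (n=2, t=4, v=0) runs B1->T, B1->T, B1->T, B1->F, B3->E, B2->T, B4->T, B7->S, B6->T; records B1=T, B1=F, B2=T, B3=E, B4=T, B6=T, B7=S
run #5 (n=2, t=0, v=1) runs B1->T, B1->T, B1->T, B1->T, B1->F, B3->E, B2->F, B4->T, B7->S, B6->T; records B1=T, B1=F, B2=F, B3=E, B4=T, B6=T, B7=S
run #6 (n=1, t=2, v=2) runs B1->T, B1->T, B1->T, B1->T, B1->T, B1->F, B3->S, B2->F, B4->T, B7->E, B6->T; records B1=T, B1=F, B2=F, B3=S, B4=T, B6=T, B7=E
run #7 (n=1, t=1, v=1) runs B1->T, B1->T, B1->T, B1->T, B1->F, B3->S, B2->F, B4->T, B7->S, B6->T; records B1=T, B1=F, B2=F, B3=S, B4=T, B6=T, B7=S
the full pool covers 10 outcomes: B1=T, B1=F, B2=T, B2=F, B3=S, B3=E, B4=T, B6=T, B7=S, B7=E
no size-1 subset reaches all 10 outcomes (best union: 7/10)
size 2: inputs {1, 3} cover all 10 outcomes, and no lexicographically smaller subset of this size does
Answer: 1, 3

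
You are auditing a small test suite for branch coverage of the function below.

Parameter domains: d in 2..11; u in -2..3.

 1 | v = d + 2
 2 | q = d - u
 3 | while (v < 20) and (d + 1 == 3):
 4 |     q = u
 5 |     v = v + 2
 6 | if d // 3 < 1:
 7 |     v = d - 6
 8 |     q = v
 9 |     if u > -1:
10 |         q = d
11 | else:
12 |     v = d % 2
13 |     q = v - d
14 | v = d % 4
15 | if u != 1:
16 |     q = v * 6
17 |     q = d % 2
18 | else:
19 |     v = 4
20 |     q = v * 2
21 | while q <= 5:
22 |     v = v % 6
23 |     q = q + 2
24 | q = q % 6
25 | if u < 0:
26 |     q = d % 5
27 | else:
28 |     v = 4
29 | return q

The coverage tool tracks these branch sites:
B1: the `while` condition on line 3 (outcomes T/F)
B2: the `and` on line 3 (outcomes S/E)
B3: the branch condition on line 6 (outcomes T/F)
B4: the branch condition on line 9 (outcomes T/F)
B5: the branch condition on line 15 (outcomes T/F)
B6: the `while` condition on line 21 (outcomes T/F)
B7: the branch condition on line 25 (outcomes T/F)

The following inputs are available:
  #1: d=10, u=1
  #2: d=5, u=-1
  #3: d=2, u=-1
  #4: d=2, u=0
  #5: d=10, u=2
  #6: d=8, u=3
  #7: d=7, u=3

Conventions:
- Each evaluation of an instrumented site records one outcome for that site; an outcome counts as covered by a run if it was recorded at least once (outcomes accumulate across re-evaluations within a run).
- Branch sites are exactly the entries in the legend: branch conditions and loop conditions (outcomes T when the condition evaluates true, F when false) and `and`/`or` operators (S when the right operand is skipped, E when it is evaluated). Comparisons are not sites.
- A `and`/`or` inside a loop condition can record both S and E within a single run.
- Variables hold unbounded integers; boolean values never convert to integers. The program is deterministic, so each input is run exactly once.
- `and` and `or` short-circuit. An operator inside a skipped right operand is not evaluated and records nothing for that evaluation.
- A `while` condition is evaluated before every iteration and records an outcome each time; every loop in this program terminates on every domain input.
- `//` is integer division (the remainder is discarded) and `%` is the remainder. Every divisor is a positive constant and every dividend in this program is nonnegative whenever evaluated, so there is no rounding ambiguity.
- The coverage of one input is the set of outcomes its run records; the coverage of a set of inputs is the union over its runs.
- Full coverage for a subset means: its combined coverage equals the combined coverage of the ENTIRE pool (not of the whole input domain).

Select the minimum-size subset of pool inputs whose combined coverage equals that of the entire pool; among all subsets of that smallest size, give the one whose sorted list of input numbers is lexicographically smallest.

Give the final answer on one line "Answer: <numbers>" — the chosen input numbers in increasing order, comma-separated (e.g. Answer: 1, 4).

test 1 (d=10, u=1) fires B2->E, B1->F, B3->F, B5->F, B6->F, B7->F; hits B1=F, B2=E, B3=F, B5=F, B6=F, B7=F
test 2 (d=5, u=-1) fires B2->E, B1->F, B3->F, B5->T, B6->T, B6->T, B6->T, B6->F, B7->T; hits B1=F, B2=E, B3=F, B5=T, B6=T, B6=F, B7=T
test 3 (d=2, u=-1) fires B2->E, B1->T, B2->E, B1->T, B2->E, B1->T, B2->E, B1->T, B2->E, B1->T, B2->E, B1->T, B2->E, B1->T, ...; hits B1=T, B1=F, B2=S, B2=E, B3=T, B4=F, B5=T, B6=T, B6=F, B7=T
test 4 (d=2, u=0) fires B2->E, B1->T, B2->E, B1->T, B2->E, B1->T, B2->E, B1->T, B2->E, B1->T, B2->E, B1->T, B2->E, B1->T, ...; hits B1=T, B1=F, B2=S, B2=E, B3=T, B4=T, B5=T, B6=T, B6=F, B7=F
test 5 (d=10, u=2) fires B2->E, B1->F, B3->F, B5->T, B6->T, B6->T, B6->T, B6->F, B7->F; hits B1=F, B2=E, B3=F, B5=T, B6=T, B6=F, B7=F
test 6 (d=8, u=3) fires B2->E, B1->F, B3->F, B5->T, B6->T, B6->T, B6->T, B6->F, B7->F; hits B1=F, B2=E, B3=F, B5=T, B6=T, B6=F, B7=F
test 7 (d=7, u=3) fires B2->E, B1->F, B3->F, B5->T, B6->T, B6->T, B6->T, B6->F, B7->F; hits B1=F, B2=E, B3=F, B5=T, B6=T, B6=F, B7=F
together the pool reaches 14 outcomes: B1=T, B1=F, B2=S, B2=E, B3=T, B3=F, B4=T, B4=F, B5=T, B5=F, B6=T, B6=F, B7=T, B7=F
no size-1 subset reaches all 14 outcomes (best union: 10/14)
no size-2 subset reaches all 14 outcomes (best union: 13/14)
at size 3, {1, 3, 4} reaches all 14 outcomes; every lexicographically earlier size-3 subset fails

Answer: 1, 3, 4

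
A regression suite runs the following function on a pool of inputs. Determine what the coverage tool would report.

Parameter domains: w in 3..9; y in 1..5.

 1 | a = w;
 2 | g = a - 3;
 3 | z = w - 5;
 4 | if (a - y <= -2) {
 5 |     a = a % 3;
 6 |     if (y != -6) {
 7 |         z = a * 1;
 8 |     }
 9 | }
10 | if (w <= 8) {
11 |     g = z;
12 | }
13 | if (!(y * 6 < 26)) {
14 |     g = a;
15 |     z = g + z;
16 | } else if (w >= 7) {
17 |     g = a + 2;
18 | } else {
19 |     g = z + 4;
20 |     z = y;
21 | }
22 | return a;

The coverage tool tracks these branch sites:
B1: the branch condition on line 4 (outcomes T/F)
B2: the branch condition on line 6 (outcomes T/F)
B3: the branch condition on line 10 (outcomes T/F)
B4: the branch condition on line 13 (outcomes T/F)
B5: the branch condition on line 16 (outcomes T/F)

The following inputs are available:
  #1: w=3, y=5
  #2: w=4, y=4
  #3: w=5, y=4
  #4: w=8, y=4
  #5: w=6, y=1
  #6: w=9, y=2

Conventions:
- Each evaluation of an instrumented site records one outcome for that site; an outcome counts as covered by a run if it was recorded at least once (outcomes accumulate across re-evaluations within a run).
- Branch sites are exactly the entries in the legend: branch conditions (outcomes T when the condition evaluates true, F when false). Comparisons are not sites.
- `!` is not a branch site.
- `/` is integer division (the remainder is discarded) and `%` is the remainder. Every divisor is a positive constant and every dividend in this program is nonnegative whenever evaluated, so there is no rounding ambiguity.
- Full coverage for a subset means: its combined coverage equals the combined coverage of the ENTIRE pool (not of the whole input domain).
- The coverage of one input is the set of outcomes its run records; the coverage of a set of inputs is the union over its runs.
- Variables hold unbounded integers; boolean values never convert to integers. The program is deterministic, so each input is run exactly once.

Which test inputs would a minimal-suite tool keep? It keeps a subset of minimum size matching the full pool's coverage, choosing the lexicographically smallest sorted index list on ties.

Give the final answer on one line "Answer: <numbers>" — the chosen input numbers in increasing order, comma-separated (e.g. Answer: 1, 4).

test 1 (w=3, y=5) fires B1->T, B2->T, B3->T, B4->T; hits B1=T, B2=T, B3=T, B4=T
test 2 (w=4, y=4) fires B1->F, B3->T, B4->F, B5->F; hits B1=F, B3=T, B4=F, B5=F
test 3 (w=5, y=4) fires B1->F, B3->T, B4->F, B5->F; hits B1=F, B3=T, B4=F, B5=F
test 4 (w=8, y=4) fires B1->F, B3->T, B4->F, B5->T; hits B1=F, B3=T, B4=F, B5=T
test 5 (w=6, y=1) fires B1->F, B3->T, B4->F, B5->F; hits B1=F, B3=T, B4=F, B5=F
test 6 (w=9, y=2) fires B1->F, B3->F, B4->F, B5->T; hits B1=F, B3=F, B4=F, B5=T
pool-wide coverage (9 outcomes): B1=T, B1=F, B2=T, B3=T, B3=F, B4=T, B4=F, B5=T, B5=F
every size-1 subset falls short of the 9 outcomes (best: 4/9)
every size-2 subset falls short of the 9 outcomes (best: 8/9)
at size 3, {1, 2, 6} reaches all 9 outcomes; every lexicographically earlier size-3 subset fails

Answer: 1, 2, 6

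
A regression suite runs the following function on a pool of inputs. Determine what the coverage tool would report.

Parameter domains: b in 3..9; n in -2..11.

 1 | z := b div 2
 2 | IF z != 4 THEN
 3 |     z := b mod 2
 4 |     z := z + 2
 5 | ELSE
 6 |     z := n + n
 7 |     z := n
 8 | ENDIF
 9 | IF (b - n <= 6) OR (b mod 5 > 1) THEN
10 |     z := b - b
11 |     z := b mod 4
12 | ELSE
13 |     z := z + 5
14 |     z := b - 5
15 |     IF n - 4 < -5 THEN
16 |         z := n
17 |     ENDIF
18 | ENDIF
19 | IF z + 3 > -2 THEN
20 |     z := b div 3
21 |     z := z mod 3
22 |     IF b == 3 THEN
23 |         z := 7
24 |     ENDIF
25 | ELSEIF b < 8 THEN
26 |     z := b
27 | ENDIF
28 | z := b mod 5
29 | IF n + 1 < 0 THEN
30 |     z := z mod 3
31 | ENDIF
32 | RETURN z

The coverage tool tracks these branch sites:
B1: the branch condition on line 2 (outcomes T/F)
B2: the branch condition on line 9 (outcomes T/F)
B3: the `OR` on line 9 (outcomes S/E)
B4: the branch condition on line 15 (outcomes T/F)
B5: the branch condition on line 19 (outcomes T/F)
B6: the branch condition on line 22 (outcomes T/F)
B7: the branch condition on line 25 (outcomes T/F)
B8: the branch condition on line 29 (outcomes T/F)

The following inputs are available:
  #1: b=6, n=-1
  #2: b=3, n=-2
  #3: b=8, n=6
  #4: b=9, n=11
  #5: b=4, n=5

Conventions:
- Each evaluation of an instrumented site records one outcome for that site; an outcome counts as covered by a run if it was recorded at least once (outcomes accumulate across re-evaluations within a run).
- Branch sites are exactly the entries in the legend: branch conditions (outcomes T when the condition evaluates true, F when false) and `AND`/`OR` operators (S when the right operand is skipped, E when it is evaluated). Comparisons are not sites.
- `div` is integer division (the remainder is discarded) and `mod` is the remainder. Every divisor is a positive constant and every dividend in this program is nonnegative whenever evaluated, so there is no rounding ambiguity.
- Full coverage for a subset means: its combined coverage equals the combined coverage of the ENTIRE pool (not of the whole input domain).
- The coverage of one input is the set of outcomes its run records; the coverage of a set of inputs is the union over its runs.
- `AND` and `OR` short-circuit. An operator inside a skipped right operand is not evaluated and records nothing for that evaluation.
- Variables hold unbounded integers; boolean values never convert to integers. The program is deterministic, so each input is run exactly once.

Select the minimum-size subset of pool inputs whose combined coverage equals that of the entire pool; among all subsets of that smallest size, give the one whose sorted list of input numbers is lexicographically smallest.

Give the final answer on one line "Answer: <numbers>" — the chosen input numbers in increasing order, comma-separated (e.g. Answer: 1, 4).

#1 (b=6, n=-1) -> B1->T, B3->E, B2->F, B4->F, B5->T, B6->F, B8->F; covered: B1=T, B2=F, B3=E, B4=F, B5=T, B6=F, B8=F
#2 (b=3, n=-2) -> B1->T, B3->S, B2->T, B5->T, B6->T, B8->T; covered: B1=T, B2=T, B3=S, B5=T, B6=T, B8=T
#3 (b=8, n=6) -> B1->F, B3->S, B2->T, B5->T, B6->F, B8->F; covered: B1=F, B2=T, B3=S, B5=T, B6=F, B8=F
#4 (b=9, n=11) -> B1->F, B3->S, B2->T, B5->T, B6->F, B8->F; covered: B1=F, B2=T, B3=S, B5=T, B6=F, B8=F
#5 (b=4, n=5) -> B1->T, B3->S, B2->T, B5->T, B6->F, B8->F; covered: B1=T, B2=T, B3=S, B5=T, B6=F, B8=F
the full pool covers 12 outcomes: B1=T, B1=F, B2=T, B2=F, B3=S, B3=E, B4=F, B5=T, B6=T, B6=F, B8=T, B8=F
no size-1 subset reaches all 12 outcomes (best union: 7/12)
no size-2 subset reaches all 12 outcomes (best union: 11/12)
inputs {1, 2, 3} (size 3) cover everything; no size-3 subset with a lexicographically smaller index list covers all 12

Answer: 1, 2, 3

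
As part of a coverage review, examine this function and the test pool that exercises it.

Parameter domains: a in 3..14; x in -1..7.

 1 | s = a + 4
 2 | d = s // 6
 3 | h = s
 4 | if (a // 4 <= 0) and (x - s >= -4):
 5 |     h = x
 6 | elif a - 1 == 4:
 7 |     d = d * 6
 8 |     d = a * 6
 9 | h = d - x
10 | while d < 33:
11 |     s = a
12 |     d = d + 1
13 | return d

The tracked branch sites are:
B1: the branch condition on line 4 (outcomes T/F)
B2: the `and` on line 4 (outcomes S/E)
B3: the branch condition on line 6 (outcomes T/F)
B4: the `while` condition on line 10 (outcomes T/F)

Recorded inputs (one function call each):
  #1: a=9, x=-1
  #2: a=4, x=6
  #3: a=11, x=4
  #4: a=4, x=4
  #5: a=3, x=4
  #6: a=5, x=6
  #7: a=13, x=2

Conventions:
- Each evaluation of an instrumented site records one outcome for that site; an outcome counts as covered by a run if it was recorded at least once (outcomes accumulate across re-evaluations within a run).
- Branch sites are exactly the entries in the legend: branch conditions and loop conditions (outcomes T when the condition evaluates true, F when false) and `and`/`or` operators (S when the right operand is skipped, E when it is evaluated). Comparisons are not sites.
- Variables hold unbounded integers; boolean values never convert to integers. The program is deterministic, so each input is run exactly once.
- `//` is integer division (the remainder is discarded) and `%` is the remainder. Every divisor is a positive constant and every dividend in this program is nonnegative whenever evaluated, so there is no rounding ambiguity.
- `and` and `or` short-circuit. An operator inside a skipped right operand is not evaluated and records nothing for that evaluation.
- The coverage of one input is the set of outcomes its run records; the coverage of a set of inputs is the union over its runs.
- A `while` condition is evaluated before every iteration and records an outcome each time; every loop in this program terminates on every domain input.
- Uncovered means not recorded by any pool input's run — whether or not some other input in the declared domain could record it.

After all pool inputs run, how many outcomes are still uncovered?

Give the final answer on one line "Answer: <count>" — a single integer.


test 1 (a=9, x=-1) fires B2->S, B1->F, B3->F, B4->T, B4->T, B4->T, B4->T, B4->T, B4->T, B4->T, B4->T, B4->T, B4->T, B4->T, ...; hits B1=F, B2=S, B3=F, B4=T, B4=F
test 2 (a=4, x=6) fires B2->S, B1->F, B3->F, B4->T, B4->T, B4->T, B4->T, B4->T, B4->T, B4->T, B4->T, B4->T, B4->T, B4->T, ...; hits B1=F, B2=S, B3=F, B4=T, B4=F
test 3 (a=11, x=4) fires B2->S, B1->F, B3->F, B4->T, B4->T, B4->T, B4->T, B4->T, B4->T, B4->T, B4->T, B4->T, B4->T, B4->T, ...; hits B1=F, B2=S, B3=F, B4=T, B4=F
test 4 (a=4, x=4) fires B2->S, B1->F, B3->F, B4->T, B4->T, B4->T, B4->T, B4->T, B4->T, B4->T, B4->T, B4->T, B4->T, B4->T, ...; hits B1=F, B2=S, B3=F, B4=T, B4=F
test 5 (a=3, x=4) fires B2->E, B1->T, B4->T, B4->T, B4->T, B4->T, B4->T, B4->T, B4->T, B4->T, B4->T, B4->T, B4->T, B4->T, ...; hits B1=T, B2=E, B4=T, B4=F
test 6 (a=5, x=6) fires B2->S, B1->F, B3->T, B4->T, B4->T, B4->T, B4->F; hits B1=F, B2=S, B3=T, B4=T, B4=F
test 7 (a=13, x=2) fires B2->S, B1->F, B3->F, B4->T, B4->T, B4->T, B4->T, B4->T, B4->T, B4->T, B4->T, B4->T, B4->T, B4->T, ...; hits B1=F, B2=S, B3=F, B4=T, B4=F
union over the pool: B1=T, B1=F, B2=S, B2=E, B3=T, B3=F, B4=T, B4=F
uncovered (0 of 8): none
Answer: 0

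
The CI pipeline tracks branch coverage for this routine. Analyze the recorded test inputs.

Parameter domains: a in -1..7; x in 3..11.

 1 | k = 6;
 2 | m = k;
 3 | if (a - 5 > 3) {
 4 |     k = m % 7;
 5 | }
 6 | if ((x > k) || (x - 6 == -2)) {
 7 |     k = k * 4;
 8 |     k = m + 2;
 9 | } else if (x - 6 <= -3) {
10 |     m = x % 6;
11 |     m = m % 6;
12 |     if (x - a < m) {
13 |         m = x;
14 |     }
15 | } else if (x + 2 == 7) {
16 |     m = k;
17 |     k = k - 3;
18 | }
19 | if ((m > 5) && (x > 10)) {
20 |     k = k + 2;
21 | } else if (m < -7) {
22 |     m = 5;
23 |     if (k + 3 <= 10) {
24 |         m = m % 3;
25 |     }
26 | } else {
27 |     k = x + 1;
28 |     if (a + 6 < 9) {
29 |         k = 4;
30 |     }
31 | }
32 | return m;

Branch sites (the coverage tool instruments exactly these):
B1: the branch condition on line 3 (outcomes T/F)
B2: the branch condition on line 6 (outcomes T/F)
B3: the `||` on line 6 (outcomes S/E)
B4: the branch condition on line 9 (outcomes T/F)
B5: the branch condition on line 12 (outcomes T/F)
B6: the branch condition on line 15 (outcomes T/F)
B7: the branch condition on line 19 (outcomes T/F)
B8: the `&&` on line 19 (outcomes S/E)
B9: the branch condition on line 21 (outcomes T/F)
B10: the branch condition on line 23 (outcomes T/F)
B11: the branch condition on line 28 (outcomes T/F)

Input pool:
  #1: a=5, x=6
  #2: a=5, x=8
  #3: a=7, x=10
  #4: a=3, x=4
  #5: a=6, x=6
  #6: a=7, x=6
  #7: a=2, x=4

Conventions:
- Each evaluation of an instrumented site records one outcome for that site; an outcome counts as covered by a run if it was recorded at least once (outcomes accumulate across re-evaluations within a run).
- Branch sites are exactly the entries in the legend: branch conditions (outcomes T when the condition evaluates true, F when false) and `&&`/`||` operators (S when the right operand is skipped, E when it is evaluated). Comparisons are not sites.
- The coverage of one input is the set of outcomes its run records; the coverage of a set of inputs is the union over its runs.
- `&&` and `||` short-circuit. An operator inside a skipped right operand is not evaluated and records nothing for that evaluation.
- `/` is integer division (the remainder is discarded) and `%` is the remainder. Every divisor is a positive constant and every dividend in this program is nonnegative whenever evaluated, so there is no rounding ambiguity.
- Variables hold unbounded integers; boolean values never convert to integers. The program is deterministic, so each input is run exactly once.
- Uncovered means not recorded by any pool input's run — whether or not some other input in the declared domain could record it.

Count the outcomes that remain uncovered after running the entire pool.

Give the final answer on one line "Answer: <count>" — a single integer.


#1 (a=5, x=6) -> B1->F, B3->E, B2->F, B4->F, B6->F, B8->E, B7->F, B9->F, B11->F; covered: B1=F, B2=F, B3=E, B4=F, B6=F, B7=F, B8=E, B9=F, B11=F
#2 (a=5, x=8) -> B1->F, B3->S, B2->T, B8->E, B7->F, B9->F, B11->F; covered: B1=F, B2=T, B3=S, B7=F, B8=E, B9=F, B11=F
#3 (a=7, x=10) -> B1->F, B3->S, B2->T, B8->E, B7->F, B9->F, B11->F; covered: B1=F, B2=T, B3=S, B7=F, B8=E, B9=F, B11=F
#4 (a=3, x=4) -> B1->F, B3->E, B2->T, B8->E, B7->F, B9->F, B11->F; covered: B1=F, B2=T, B3=E, B7=F, B8=E, B9=F, B11=F
#5 (a=6, x=6) -> B1->F, B3->E, B2->F, B4->F, B6->F, B8->E, B7->F, B9->F, B11->F; covered: B1=F, B2=F, B3=E, B4=F, B6=F, B7=F, B8=E, B9=F, B11=F
#6 (a=7, x=6) -> B1->F, B3->E, B2->F, B4->F, B6->F, B8->E, B7->F, B9->F, B11->F; covered: B1=F, B2=F, B3=E, B4=F, B6=F, B7=F, B8=E, B9=F, B11=F
#7 (a=2, x=4) -> B1->F, B3->E, B2->T, B8->E, B7->F, B9->F, B11->T; covered: B1=F, B2=T, B3=E, B7=F, B8=E, B9=F, B11=T
union over the pool: B1=F, B2=T, B2=F, B3=S, B3=E, B4=F, B6=F, B7=F, B8=E, B9=F, B11=T, B11=F
uncovered (10 of 22): B1=T, B4=T, B5=T, B5=F, B6=T, B7=T, B8=S, B9=T, B10=T, B10=F
Answer: 10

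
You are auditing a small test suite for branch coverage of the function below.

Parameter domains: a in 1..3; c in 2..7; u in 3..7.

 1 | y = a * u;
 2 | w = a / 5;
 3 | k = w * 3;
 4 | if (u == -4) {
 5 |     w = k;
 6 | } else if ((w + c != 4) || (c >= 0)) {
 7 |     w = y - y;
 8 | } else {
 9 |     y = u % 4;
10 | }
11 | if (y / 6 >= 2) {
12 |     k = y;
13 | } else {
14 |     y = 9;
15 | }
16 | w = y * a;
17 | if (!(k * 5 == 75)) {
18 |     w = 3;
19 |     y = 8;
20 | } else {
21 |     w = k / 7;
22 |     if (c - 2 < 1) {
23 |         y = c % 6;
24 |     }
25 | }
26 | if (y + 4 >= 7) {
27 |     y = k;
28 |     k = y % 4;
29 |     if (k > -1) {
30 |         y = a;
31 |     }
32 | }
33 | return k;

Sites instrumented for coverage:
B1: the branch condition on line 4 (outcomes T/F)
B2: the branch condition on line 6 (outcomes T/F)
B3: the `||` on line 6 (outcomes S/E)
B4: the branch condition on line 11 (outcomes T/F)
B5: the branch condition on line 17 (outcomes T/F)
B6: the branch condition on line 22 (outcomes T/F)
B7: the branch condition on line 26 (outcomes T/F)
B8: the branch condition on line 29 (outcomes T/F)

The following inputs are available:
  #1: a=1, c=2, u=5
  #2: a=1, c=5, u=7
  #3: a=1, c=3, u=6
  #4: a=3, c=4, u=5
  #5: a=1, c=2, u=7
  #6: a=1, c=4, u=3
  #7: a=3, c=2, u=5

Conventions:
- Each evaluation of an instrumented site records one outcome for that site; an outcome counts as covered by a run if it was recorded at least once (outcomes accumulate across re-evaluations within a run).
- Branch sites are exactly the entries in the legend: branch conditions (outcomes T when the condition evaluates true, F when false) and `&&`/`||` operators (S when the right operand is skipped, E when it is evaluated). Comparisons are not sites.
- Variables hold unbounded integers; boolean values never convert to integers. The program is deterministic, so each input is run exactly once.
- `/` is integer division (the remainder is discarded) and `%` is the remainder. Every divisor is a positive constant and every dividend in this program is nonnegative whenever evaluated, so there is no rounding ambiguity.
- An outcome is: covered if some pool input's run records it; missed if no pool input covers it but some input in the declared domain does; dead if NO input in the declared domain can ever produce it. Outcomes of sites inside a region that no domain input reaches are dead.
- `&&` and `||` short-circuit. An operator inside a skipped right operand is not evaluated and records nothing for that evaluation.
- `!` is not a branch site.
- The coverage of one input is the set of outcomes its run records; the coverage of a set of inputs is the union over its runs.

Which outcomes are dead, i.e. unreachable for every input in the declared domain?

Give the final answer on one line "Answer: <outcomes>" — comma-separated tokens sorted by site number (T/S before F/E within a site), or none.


sweeping the full domain (90 inputs) for each outcome:
  B1=T: no domain input ever produces it -> dead
  B2=F: no domain input ever produces it -> dead
  B8=F: no domain input ever produces it -> dead
  reachable outcomes have witnesses, e.g. B1=F (e.g. a=1, c=2, u=3), B2=T (e.g. a=1, c=2, u=3), B3=S (e.g. a=1, c=2, u=3), B3=E (e.g. a=1, c=4, u=3)
Answer: B1=T, B2=F, B8=F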